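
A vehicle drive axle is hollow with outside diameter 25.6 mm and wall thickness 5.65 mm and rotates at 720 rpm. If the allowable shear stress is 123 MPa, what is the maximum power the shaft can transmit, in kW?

27.6 kW

J = π(d_o⁴ − d_i⁴)/32 = π(0.0256⁴ − 0.0143⁴)/32 = 3.806×10^-8 m⁴.
T_max = τ_allow·J/r = 1.23×10^8 × 3.806×10^-8 / 0.0128 = 365.7 N·m.
ω = 2π·720/60 = 75.40 rad/s, so P_max = T_max·ω = 2.758×10^4 W.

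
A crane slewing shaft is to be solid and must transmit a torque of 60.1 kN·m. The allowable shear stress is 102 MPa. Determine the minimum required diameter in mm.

For a solid shaft τ_max = 16T/(πd³), so d = (16T/(π τ_allow))^(1/3) = (16·60100/(π·1.02×10^8))^(1/3) = 0.1442 m.

144 mm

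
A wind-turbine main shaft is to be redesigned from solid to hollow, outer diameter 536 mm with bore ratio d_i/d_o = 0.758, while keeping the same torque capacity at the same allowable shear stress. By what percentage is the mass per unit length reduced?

44.4 %

Equal τ_max and T ⇒ the solid shaft needs d_s³ = d_o³(1−k⁴), so d_s = 536·(1−0.758⁴)^(1/3) = 469.0 mm.
Area ratio A_h/A_s = d_o²(1−k²)/d_s² = (1−k²)/(1−k⁴)^(2/3) = 0.5557.
Mass saving = 1 − 0.5557 = 44.4 %.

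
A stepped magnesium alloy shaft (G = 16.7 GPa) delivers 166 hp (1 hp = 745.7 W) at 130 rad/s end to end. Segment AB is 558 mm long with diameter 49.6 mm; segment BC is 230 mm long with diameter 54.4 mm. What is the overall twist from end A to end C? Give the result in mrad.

68.8 mrad

ω = 130 rad/s, so T = P/ω = 166×745.7 / 130.0 = 952.2 N·m.
J_AB = π(0.0496)⁴/32 = 5.94×10^-7 m⁴; J_BC = π(0.0544)⁴/32 = 8.60×10^-7 m⁴.
θ = (T/G)·Σ L_i/J_i = (952.2/16.7×10⁹)·(0.558/5.94×10^-7 + 0.230/8.60×10^-7) = 0.06880 rad.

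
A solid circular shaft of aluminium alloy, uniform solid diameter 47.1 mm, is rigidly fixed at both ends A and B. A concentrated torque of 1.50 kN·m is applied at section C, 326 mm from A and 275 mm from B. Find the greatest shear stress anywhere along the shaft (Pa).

With uniform GJ and both ends fixed, compatibility θ_AC = θ_CB gives T_A·a = T_B·b, together with T_A + T_B = T₀.
T_A = T₀·b/(a+b) = 1500·275/601.0 = 686.4 N·m; T_B = 813.6 N·m.
τ in each portion: τ_AC = 3.35×10^7 Pa, τ_CB = 3.97×10^7 Pa; maximum is in CB.
τ_max = T_CB·r/J = 813.6·0.0236/4.83×10^-7 = 3.966×10^7 Pa.

3.97e7 Pa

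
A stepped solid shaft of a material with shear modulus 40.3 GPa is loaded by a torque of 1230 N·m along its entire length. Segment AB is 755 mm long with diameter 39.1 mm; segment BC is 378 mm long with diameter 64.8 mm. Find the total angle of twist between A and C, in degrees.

J_AB = π(0.0391)⁴/32 = 2.29×10^-7 m⁴; J_BC = π(0.0648)⁴/32 = 1.73×10^-6 m⁴.
θ = (T/G)·Σ L_i/J_i = (1230/40.3×10⁹)·(0.755/2.29×10^-7 + 0.378/1.73×10^-6) = 0.1071 rad.

6.14°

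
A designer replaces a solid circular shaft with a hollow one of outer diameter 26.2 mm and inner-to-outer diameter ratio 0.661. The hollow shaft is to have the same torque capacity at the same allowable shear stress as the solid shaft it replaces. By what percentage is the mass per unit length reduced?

Equal τ_max and T ⇒ the solid shaft needs d_s³ = d_o³(1−k⁴), so d_s = 26.2·(1−0.661⁴)^(1/3) = 24.41 mm.
Area ratio A_h/A_s = d_o²(1−k²)/d_s² = (1−k²)/(1−k⁴)^(2/3) = 0.6485.
Mass saving = 1 − 0.6485 = 35.2 %.

35.2 %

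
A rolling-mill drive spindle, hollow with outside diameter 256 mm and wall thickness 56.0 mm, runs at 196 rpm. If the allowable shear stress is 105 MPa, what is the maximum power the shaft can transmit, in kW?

6390 kW

J = π(d_o⁴ − d_i⁴)/32 = π(0.256⁴ − 0.144⁴)/32 = 3.794×10^-4 m⁴.
T_max = τ_allow·J/r = 1.05×10^8 × 3.794×10^-4 / 0.128 = 311300 N·m.
ω = 2π·196/60 = 20.53 rad/s, so P_max = T_max·ω = 6.389×10^6 W.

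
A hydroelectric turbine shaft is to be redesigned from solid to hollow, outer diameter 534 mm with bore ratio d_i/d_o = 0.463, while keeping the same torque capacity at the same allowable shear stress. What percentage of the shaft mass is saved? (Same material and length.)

Equal τ_max and T ⇒ the solid shaft needs d_s³ = d_o³(1−k⁴), so d_s = 534·(1−0.463⁴)^(1/3) = 525.7 mm.
Area ratio A_h/A_s = d_o²(1−k²)/d_s² = (1−k²)/(1−k⁴)^(2/3) = 0.8107.
Mass saving = 1 − 0.8107 = 18.9 %.

18.9 %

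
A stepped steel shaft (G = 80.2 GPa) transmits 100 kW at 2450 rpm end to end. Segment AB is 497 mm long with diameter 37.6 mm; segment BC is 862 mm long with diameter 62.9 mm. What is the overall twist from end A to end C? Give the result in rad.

ω = 2π·2450/60 = 256.6 rad/s, so T = P/ω = 100×10³ / 256.6 = 389.8 N·m.
J_AB = π(0.0376)⁴/32 = 1.96×10^-7 m⁴; J_BC = π(0.0629)⁴/32 = 1.54×10^-6 m⁴.
θ = (T/G)·Σ L_i/J_i = (389.8/80.2×10⁹)·(0.497/1.96×10^-7 + 0.862/1.54×10^-6) = 0.01504 rad.

0.0150 rad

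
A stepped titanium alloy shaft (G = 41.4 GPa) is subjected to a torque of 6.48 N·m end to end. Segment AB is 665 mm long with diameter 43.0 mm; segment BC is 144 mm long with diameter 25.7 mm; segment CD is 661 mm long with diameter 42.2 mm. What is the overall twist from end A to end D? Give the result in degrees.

0.0670°

J_AB = π(0.0430)⁴/32 = 3.36×10^-7 m⁴; J_BC = π(0.0257)⁴/32 = 4.28×10^-8 m⁴; J_CD = π(0.0422)⁴/32 = 3.11×10^-7 m⁴.
θ = (T/G)·Σ L_i/J_i = (6.480/41.4×10⁹)·(0.665/3.36×10^-7 + 0.144/4.28×10^-8 + 0.661/3.11×10^-7) = 1.169×10^-3 rad.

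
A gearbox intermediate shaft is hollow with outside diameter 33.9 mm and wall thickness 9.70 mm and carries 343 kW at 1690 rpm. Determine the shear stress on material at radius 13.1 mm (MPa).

ω = 2π·1690/60 = 177.0 rad/s, so T = P/ω = 343×10³ / 177.0 = 1938 N·m.
J = π(d_o⁴ − d_i⁴)/32 = π(0.0339⁴ − 0.0145⁴)/32 = 1.253×10^-7 m⁴.
Shear stress varies linearly with radius: τ = T·r/J = 1938 × 0.0131 / 1.253×10^-7 = 2.026×10^8 Pa.

203 MPa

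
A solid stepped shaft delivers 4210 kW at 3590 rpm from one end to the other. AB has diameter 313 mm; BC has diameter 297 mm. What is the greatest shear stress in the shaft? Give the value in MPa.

ω = 2π·3590/60 = 375.9 rad/s, so T = P/ω = 4210×10³ / 375.9 = 11200 N·m.
Under the same torque, τ_max = 16T/(πd³) is largest where d is smallest — segment BC (d = 297 mm).
τ_max = 16·11200/(π·(0.297)³) = 2.177×10^6 Pa.

2.18 MPa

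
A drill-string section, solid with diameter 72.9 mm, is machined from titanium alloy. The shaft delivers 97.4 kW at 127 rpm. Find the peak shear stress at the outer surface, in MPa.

ω = 2π·127/60 = 13.30 rad/s, so T = P/ω = 97.4×10³ / 13.30 = 7324 N·m.
J = πd⁴/32 = π(0.0729)⁴/32 = 2.773×10^-6 m⁴.
τ_max = T·r/J = 7324 × 0.0365 / 2.773×10^-6 = 9.628×10^7 Pa.

96.3 MPa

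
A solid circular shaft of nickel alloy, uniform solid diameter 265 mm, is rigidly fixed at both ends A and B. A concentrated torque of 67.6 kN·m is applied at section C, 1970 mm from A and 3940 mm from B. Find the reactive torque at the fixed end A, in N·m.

With uniform GJ and both ends fixed, compatibility θ_AC = θ_CB gives T_A·a = T_B·b, together with T_A + T_B = T₀.
T_A = T₀·b/(a+b) = 67600·3940/5910 = 45070 N·m; T_B = 22530 N·m.

45100 N·m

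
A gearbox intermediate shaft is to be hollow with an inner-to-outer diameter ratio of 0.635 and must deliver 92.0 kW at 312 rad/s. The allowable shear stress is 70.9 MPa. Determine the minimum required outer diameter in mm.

29.4 mm

ω = 312 rad/s, so T = P/ω = 92.0×10³ / 312.0 = 294.9 N·m.
For a hollow shaft with d_i/d_o = 0.635: τ_max = 16T/(π d_o³ (1−k⁴)), so d_o = [16T/(π τ_allow (1−k⁴))]^(1/3) = [16·294.9/(π·7.09×10^7·0.8374)]^(1/3) = 0.02935 m.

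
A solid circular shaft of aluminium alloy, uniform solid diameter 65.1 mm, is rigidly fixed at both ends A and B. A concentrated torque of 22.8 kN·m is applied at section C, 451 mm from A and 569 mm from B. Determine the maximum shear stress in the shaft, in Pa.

With uniform GJ and both ends fixed, compatibility θ_AC = θ_CB gives T_A·a = T_B·b, together with T_A + T_B = T₀.
T_A = T₀·b/(a+b) = 22800·569/1020 = 12720 N·m; T_B = 10080 N·m.
τ in each portion: τ_AC = 2.35×10^8 Pa, τ_CB = 1.86×10^8 Pa; maximum is in AC.
τ_max = T_AC·r/J = 12720·0.0325/1.76×10^-6 = 2.348×10^8 Pa.

2.35e8 Pa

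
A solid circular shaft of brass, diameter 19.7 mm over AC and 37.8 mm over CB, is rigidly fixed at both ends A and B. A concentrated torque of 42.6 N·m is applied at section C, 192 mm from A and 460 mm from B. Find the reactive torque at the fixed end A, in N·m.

Compatibility: T_A·a/J_AC = T_B·b/J_CB with T_A + T_B = T₀.
J_AC = 1.48×10^-8 m⁴, J_CB = 2.00×10^-7 m⁴, so T_A = T₀·(J_AC/a)/((J_AC/a)+(J_CB/b)) = 6.399 N·m, T_B = 36.20 N·m.

6.40 N·m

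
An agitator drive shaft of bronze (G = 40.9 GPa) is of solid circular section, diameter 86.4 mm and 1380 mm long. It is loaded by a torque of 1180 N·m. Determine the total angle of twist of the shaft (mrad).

J = πd⁴/32 = π(0.0864)⁴/32 = 5.471×10^-6 m⁴.
θ = T·L/(G·J) = 1180 × 1.38 / (40.9×10⁹ × 5.471×10^-6) = 7.278×10^-3 rad.

7.28 mrad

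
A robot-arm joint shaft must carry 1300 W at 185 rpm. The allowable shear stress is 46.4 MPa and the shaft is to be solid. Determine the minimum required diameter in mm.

19.5 mm

ω = 2π·185/60 = 19.37 rad/s, so T = P/ω = 1300 / 19.37 = 67.10 N·m.
For a solid shaft τ_max = 16T/(πd³), so d = (16T/(π τ_allow))^(1/3) = (16·67.10/(π·4.64×10^7))^(1/3) = 0.01946 m.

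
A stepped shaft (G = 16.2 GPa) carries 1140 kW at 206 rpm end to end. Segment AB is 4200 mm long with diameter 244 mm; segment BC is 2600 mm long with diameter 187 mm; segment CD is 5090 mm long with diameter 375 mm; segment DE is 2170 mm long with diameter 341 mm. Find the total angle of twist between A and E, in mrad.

124 mrad

ω = 2π·206/60 = 21.57 rad/s, so T = P/ω = 1140×10³ / 21.57 = 52850 N·m.
J_AB = π(0.244)⁴/32 = 3.48×10^-4 m⁴; J_BC = π(0.187)⁴/32 = 1.20×10^-4 m⁴; J_CD = π(0.375)⁴/32 = 1.94×10^-3 m⁴; J_DE = π(0.341)⁴/32 = 1.33×10^-3 m⁴.
θ = (T/G)·Σ L_i/J_i = (52850/16.2×10⁹)·(4.20/3.48×10^-4 + 2.60/1.20×10^-4 + 5.09/1.94×10^-3 + 2.17/1.33×10^-3) = 0.1239 rad.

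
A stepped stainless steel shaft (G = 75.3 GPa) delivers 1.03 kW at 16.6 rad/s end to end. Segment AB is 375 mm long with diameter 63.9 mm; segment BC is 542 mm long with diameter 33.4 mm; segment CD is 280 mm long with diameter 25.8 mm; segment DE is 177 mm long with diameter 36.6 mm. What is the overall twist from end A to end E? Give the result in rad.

ω = 16.6 rad/s, so T = P/ω = 1.03×10³ / 16.60 = 62.05 N·m.
J_AB = π(0.0639)⁴/32 = 1.64×10^-6 m⁴; J_BC = π(0.0334)⁴/32 = 1.22×10^-7 m⁴; J_CD = π(0.0258)⁴/32 = 4.35×10^-8 m⁴; J_DE = π(0.0366)⁴/32 = 1.76×10^-7 m⁴.
θ = (T/G)·Σ L_i/J_i = (62.05/75.3×10⁹)·(0.375/1.64×10^-6 + 0.542/1.22×10^-7 + 0.280/4.35×10^-8 + 0.177/1.76×10^-7) = 9.976×10^-3 rad.

0.00998 rad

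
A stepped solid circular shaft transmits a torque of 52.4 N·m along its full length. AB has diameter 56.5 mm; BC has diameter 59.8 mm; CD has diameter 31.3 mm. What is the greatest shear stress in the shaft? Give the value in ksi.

Under the same torque, τ_max = 16T/(πd³) is largest where d is smallest — segment CD (d = 31.3 mm).
τ_max = 16·52.40/(π·(0.0313)³) = 8.703×10^6 Pa.

1.26 ksi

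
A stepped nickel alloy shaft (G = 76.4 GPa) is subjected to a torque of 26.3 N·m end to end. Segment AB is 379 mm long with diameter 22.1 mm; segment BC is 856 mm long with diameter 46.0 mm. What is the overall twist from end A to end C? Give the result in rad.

J_AB = π(0.0221)⁴/32 = 2.34×10^-8 m⁴; J_BC = π(0.0460)⁴/32 = 4.40×10^-7 m⁴.
θ = (T/G)·Σ L_i/J_i = (26.30/76.4×10⁹)·(0.379/2.34×10^-8 + 0.856/4.40×10^-7) = 6.241×10^-3 rad.

0.00624 rad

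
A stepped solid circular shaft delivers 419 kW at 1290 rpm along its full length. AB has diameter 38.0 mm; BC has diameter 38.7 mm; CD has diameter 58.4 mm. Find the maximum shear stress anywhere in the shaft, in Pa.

2.88e8 Pa

ω = 2π·1290/60 = 135.1 rad/s, so T = P/ω = 419×10³ / 135.1 = 3102 N·m.
Under the same torque, τ_max = 16T/(πd³) is largest where d is smallest — segment AB (d = 38.0 mm).
τ_max = 16·3102/(π·(0.0380)³) = 2.879×10^8 Pa.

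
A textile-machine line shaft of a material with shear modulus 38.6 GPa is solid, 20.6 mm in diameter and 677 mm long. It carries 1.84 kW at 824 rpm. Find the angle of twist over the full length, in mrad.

ω = 2π·824/60 = 86.29 rad/s, so T = P/ω = 1.84×10³ / 86.29 = 21.32 N·m.
J = πd⁴/32 = π(0.0206)⁴/32 = 1.768×10^-8 m⁴.
θ = T·L/(G·J) = 21.32 × 0.677 / (38.6×10⁹ × 1.768×10^-8) = 0.02115 rad.

21.2 mrad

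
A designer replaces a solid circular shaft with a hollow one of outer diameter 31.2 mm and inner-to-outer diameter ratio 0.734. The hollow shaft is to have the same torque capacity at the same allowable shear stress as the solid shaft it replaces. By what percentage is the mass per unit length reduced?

42.0 %

Equal τ_max and T ⇒ the solid shaft needs d_s³ = d_o³(1−k⁴), so d_s = 31.2·(1−0.734⁴)^(1/3) = 27.83 mm.
Area ratio A_h/A_s = d_o²(1−k²)/d_s² = (1−k²)/(1−k⁴)^(2/3) = 0.5797.
Mass saving = 1 − 0.5797 = 42.0 %.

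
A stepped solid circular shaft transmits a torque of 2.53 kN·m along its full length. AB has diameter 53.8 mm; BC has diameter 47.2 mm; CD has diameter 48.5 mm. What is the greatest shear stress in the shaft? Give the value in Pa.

1.23e8 Pa

Under the same torque, τ_max = 16T/(πd³) is largest where d is smallest — segment BC (d = 47.2 mm).
τ_max = 16·2530/(π·(0.0472)³) = 1.225×10^8 Pa.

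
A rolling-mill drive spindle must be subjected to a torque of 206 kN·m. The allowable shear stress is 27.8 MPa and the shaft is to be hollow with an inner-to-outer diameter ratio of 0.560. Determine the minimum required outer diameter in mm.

For a hollow shaft with d_i/d_o = 0.560: τ_max = 16T/(π d_o³ (1−k⁴)), so d_o = [16T/(π τ_allow (1−k⁴))]^(1/3) = [16·206000/(π·2.78×10^7·0.9017)]^(1/3) = 0.3472 m.

347 mm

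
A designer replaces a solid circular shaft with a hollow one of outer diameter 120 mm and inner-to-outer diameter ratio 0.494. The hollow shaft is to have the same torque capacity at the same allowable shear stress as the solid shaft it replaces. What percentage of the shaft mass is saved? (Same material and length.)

Equal τ_max and T ⇒ the solid shaft needs d_s³ = d_o³(1−k⁴), so d_s = 120·(1−0.494⁴)^(1/3) = 117.6 mm.
Area ratio A_h/A_s = d_o²(1−k²)/d_s² = (1−k²)/(1−k⁴)^(2/3) = 0.7876.
Mass saving = 1 − 0.7876 = 21.2 %.

21.2 %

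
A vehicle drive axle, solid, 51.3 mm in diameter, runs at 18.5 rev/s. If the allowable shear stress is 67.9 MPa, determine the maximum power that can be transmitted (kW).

J = πd⁴/32 = π(0.0513)⁴/32 = 6.799×10^-7 m⁴.
T_max = τ_allow·J/r = 6.79×10^7 × 6.799×10^-7 / 0.0256 = 1800 N·m.
ω = 2π·18.5 = 116.2 rad/s, so P_max = T_max·ω = 2.092×10^5 W.

209 kW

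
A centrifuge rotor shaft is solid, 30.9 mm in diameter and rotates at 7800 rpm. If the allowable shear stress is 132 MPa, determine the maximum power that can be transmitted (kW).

J = πd⁴/32 = π(0.0309)⁴/32 = 8.950×10^-8 m⁴.
T_max = τ_allow·J/r = 1.32×10^8 × 8.950×10^-8 / 0.0154 = 764.7 N·m.
ω = 2π·7800/60 = 816.8 rad/s, so P_max = T_max·ω = 6.246×10^5 W.

625 kW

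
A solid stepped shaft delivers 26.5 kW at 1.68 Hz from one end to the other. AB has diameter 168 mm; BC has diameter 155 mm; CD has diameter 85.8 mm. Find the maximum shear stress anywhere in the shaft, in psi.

2940 psi

ω = 2π·1.68 = 10.56 rad/s, so T = P/ω = 26.5×10³ / 10.56 = 2510 N·m.
Under the same torque, τ_max = 16T/(πd³) is largest where d is smallest — segment CD (d = 85.8 mm).
τ_max = 16·2510/(π·(0.0858)³) = 2.024×10^7 Pa.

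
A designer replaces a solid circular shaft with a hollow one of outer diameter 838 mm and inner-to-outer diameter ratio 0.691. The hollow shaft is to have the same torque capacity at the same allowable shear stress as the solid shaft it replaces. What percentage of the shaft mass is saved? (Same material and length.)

37.9 %

Equal τ_max and T ⇒ the solid shaft needs d_s³ = d_o³(1−k⁴), so d_s = 838·(1−0.691⁴)^(1/3) = 768.8 mm.
Area ratio A_h/A_s = d_o²(1−k²)/d_s² = (1−k²)/(1−k⁴)^(2/3) = 0.6209.
Mass saving = 1 − 0.6209 = 37.9 %.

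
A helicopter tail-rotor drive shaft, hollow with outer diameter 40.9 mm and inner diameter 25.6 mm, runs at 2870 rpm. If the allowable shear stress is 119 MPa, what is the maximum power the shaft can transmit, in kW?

J = π(d_o⁴ − d_i⁴)/32 = π(0.0409⁴ − 0.0256⁴)/32 = 2.326×10^-7 m⁴.
T_max = τ_allow·J/r = 1.19×10^8 × 2.326×10^-7 / 0.0204 = 1353 N·m.
ω = 2π·2870/60 = 300.5 rad/s, so P_max = T_max·ω = 4.067×10^5 W.

407 kW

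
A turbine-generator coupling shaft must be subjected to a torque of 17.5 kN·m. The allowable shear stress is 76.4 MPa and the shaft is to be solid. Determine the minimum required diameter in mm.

105 mm

For a solid shaft τ_max = 16T/(πd³), so d = (16T/(π τ_allow))^(1/3) = (16·17500/(π·7.64×10^7))^(1/3) = 0.1053 m.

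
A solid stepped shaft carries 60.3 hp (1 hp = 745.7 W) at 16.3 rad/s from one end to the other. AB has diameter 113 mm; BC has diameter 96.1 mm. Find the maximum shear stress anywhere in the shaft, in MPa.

15.8 MPa

ω = 16.3 rad/s, so T = P/ω = 60.3×745.7 / 16.30 = 2759 N·m.
Under the same torque, τ_max = 16T/(πd³) is largest where d is smallest — segment BC (d = 96.1 mm).
τ_max = 16·2759/(π·(0.0961)³) = 1.583×10^7 Pa.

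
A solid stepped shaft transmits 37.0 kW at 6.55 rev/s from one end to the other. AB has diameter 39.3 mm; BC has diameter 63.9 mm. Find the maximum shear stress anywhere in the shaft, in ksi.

10.9 ksi

ω = 2π·6.55 = 41.15 rad/s, so T = P/ω = 37.0×10³ / 41.15 = 899.0 N·m.
Under the same torque, τ_max = 16T/(πd³) is largest where d is smallest — segment AB (d = 39.3 mm).
τ_max = 16·899.0/(π·(0.0393)³) = 7.544×10^7 Pa.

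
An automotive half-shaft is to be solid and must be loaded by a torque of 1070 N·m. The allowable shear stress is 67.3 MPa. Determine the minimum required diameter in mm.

For a solid shaft τ_max = 16T/(πd³), so d = (16T/(π τ_allow))^(1/3) = (16·1070/(π·6.73×10^7))^(1/3) = 0.04326 m.

43.3 mm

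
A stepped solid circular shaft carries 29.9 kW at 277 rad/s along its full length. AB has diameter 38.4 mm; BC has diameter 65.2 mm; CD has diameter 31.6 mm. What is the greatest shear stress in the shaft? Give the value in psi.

2530 psi

ω = 277 rad/s, so T = P/ω = 29.9×10³ / 277.0 = 107.9 N·m.
Under the same torque, τ_max = 16T/(πd³) is largest where d is smallest — segment CD (d = 31.6 mm).
τ_max = 16·107.9/(π·(0.0316)³) = 1.742×10^7 Pa.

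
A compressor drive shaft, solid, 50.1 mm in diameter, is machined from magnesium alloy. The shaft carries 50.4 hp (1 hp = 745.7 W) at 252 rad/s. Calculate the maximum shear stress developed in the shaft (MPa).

ω = 252 rad/s, so T = P/ω = 50.4×745.7 / 252.0 = 149.1 N·m.
J = πd⁴/32 = π(0.0501)⁴/32 = 6.185×10^-7 m⁴.
τ_max = T·r/J = 149.1 × 0.0250 / 6.185×10^-7 = 6.040×10^6 Pa.

6.04 MPa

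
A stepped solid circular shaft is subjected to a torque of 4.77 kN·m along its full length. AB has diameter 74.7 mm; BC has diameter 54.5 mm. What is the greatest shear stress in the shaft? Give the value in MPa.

Under the same torque, τ_max = 16T/(πd³) is largest where d is smallest — segment BC (d = 54.5 mm).
τ_max = 16·4770/(π·(0.0545)³) = 1.501×10^8 Pa.

150 MPa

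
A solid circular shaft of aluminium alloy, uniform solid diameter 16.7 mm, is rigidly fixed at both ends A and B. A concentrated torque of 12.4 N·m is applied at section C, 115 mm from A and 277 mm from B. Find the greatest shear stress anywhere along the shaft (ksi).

With uniform GJ and both ends fixed, compatibility θ_AC = θ_CB gives T_A·a = T_B·b, together with T_A + T_B = T₀.
T_A = T₀·b/(a+b) = 12.40·277/392.0 = 8.762 N·m; T_B = 3.638 N·m.
τ in each portion: τ_AC = 9.58×10^6 Pa, τ_CB = 3.98×10^6 Pa; maximum is in AC.
τ_max = T_AC·r/J = 8.762·0.00835/7.64×10^-9 = 9.582×10^6 Pa.

1.39 ksi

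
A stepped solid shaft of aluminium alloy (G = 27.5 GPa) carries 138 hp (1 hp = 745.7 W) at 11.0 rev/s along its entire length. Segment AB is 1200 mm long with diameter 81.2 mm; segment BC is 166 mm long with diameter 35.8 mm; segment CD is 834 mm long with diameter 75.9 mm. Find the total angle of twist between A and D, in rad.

0.0848 rad

ω = 2π·11.0 = 69.12 rad/s, so T = P/ω = 138×745.7 / 69.12 = 1489 N·m.
J_AB = π(0.0812)⁴/32 = 4.27×10^-6 m⁴; J_BC = π(0.0358)⁴/32 = 1.61×10^-7 m⁴; J_CD = π(0.0759)⁴/32 = 3.26×10^-6 m⁴.
θ = (T/G)·Σ L_i/J_i = (1489/27.5×10⁹)·(1.20/4.27×10^-6 + 0.166/1.61×10^-7 + 0.834/3.26×10^-6) = 0.08482 rad.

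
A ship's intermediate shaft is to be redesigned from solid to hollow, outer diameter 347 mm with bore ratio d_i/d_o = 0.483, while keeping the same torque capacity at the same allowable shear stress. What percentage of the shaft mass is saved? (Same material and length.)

20.4 %

Equal τ_max and T ⇒ the solid shaft needs d_s³ = d_o³(1−k⁴), so d_s = 347·(1−0.483⁴)^(1/3) = 340.6 mm.
Area ratio A_h/A_s = d_o²(1−k²)/d_s² = (1−k²)/(1−k⁴)^(2/3) = 0.7959.
Mass saving = 1 − 0.7959 = 20.4 %.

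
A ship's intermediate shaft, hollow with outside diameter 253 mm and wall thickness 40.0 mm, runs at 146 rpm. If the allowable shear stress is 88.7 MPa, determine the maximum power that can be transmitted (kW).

J = π(d_o⁴ − d_i⁴)/32 = π(0.253⁴ − 0.173⁴)/32 = 3.143×10^-4 m⁴.
T_max = τ_allow·J/r = 8.87×10^7 × 3.143×10^-4 / 0.127 = 220400 N·m.
ω = 2π·146/60 = 15.29 rad/s, so P_max = T_max·ω = 3.369×10^6 W.

3370 kW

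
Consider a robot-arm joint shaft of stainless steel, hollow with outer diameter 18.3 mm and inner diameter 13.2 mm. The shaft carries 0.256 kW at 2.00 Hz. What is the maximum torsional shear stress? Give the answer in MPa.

ω = 2π·2.00 = 12.57 rad/s, so T = P/ω = 0.256×10³ / 12.57 = 20.37 N·m.
J = π(d_o⁴ − d_i⁴)/32 = π(0.0183⁴ − 0.0132⁴)/32 = 8.030×10^-9 m⁴.
τ_max = T·r/J = 20.37 × 0.00915 / 8.030×10^-9 = 2.321×10^7 Pa.

23.2 MPa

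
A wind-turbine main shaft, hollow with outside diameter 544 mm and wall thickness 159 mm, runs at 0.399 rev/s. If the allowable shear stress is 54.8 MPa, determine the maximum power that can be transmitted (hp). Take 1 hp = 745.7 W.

J = π(d_o⁴ − d_i⁴)/32 = π(0.544⁴ − 0.226⁴)/32 = 8.342×10^-3 m⁴.
T_max = τ_allow·J/r = 5.48×10^7 × 8.342×10^-3 / 0.272 = 1.681e6 N·m.
ω = 2π·0.399 = 2.507 rad/s, so P_max = T_max·ω = 4.213×10^6 W.

5650 hp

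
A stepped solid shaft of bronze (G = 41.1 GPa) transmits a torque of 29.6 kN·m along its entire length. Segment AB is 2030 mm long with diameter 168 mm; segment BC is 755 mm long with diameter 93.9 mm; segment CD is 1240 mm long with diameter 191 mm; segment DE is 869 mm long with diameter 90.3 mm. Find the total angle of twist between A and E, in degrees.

11.0°

J_AB = π(0.168)⁴/32 = 7.82×10^-5 m⁴; J_BC = π(0.0939)⁴/32 = 7.63×10^-6 m⁴; J_CD = π(0.191)⁴/32 = 1.31×10^-4 m⁴; J_DE = π(0.0903)⁴/32 = 6.53×10^-6 m⁴.
θ = (T/G)·Σ L_i/J_i = (29600/41.1×10⁹)·(2.03/7.82×10^-5 + 0.755/7.63×10^-6 + 1.24/1.31×10^-4 + 0.869/6.53×10^-6) = 0.1926 rad.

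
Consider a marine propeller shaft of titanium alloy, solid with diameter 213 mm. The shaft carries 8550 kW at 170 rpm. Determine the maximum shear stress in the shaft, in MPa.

253 MPa

ω = 2π·170/60 = 17.80 rad/s, so T = P/ω = 8550×10³ / 17.80 = 480300 N·m.
J = πd⁴/32 = π(0.213)⁴/32 = 2.021×10^-4 m⁴.
τ_max = T·r/J = 480300 × 0.106 / 2.021×10^-4 = 2.531×10^8 Pa.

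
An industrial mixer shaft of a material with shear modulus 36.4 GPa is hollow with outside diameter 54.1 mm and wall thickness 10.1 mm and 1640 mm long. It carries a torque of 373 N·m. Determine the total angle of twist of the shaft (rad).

0.0236 rad

J = π(d_o⁴ − d_i⁴)/32 = π(0.0541⁴ − 0.0339⁴)/32 = 7.113×10^-7 m⁴.
θ = T·L/(G·J) = 373.0 × 1.64 / (36.4×10⁹ × 7.113×10^-7) = 0.02363 rad.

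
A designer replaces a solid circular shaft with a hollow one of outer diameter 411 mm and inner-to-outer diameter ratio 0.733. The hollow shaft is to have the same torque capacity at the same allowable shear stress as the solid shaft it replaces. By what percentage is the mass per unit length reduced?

41.9 %

Equal τ_max and T ⇒ the solid shaft needs d_s³ = d_o³(1−k⁴), so d_s = 411·(1−0.733⁴)^(1/3) = 366.9 mm.
Area ratio A_h/A_s = d_o²(1−k²)/d_s² = (1−k²)/(1−k⁴)^(2/3) = 0.5807.
Mass saving = 1 − 0.5807 = 41.9 %.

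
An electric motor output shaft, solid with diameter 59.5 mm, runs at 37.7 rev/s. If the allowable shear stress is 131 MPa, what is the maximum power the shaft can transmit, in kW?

1280 kW

J = πd⁴/32 = π(0.0595)⁴/32 = 1.230×10^-6 m⁴.
T_max = τ_allow·J/r = 1.31×10^8 × 1.230×10^-6 / 0.0297 = 5418 N·m.
ω = 2π·37.7 = 236.9 rad/s, so P_max = T_max·ω = 1.283×10^6 W.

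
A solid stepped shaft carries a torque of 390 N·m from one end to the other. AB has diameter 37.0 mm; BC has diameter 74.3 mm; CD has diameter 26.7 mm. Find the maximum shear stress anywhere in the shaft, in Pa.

Under the same torque, τ_max = 16T/(πd³) is largest where d is smallest — segment CD (d = 26.7 mm).
τ_max = 16·390.0/(π·(0.0267)³) = 1.044×10^8 Pa.

1.04e8 Pa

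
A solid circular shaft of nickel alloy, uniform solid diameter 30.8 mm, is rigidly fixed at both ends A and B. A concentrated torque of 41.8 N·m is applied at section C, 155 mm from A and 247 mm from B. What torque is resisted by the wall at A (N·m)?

With uniform GJ and both ends fixed, compatibility θ_AC = θ_CB gives T_A·a = T_B·b, together with T_A + T_B = T₀.
T_A = T₀·b/(a+b) = 41.80·247/402.0 = 25.68 N·m; T_B = 16.12 N·m.

25.7 N·m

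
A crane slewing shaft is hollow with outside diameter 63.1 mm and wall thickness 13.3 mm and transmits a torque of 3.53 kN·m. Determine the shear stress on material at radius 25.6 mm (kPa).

65400 kPa

J = π(d_o⁴ − d_i⁴)/32 = π(0.0631⁴ − 0.0365⁴)/32 = 1.382×10^-6 m⁴.
Shear stress varies linearly with radius: τ = T·r/J = 3530 × 0.0256 / 1.382×10^-6 = 6.538×10^7 Pa.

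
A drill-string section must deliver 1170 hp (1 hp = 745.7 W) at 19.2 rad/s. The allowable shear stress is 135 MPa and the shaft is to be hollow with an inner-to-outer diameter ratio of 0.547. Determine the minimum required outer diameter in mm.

123 mm

ω = 19.2 rad/s, so T = P/ω = 1170×745.7 / 19.20 = 45440 N·m.
For a hollow shaft with d_i/d_o = 0.547: τ_max = 16T/(π d_o³ (1−k⁴)), so d_o = [16T/(π τ_allow (1−k⁴))]^(1/3) = [16·45440/(π·1.35×10^8·0.9105)]^(1/3) = 0.1235 m.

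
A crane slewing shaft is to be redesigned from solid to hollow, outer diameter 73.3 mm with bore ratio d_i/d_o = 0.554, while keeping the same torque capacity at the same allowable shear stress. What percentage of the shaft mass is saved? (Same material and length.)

Equal τ_max and T ⇒ the solid shaft needs d_s³ = d_o³(1−k⁴), so d_s = 73.3·(1−0.554⁴)^(1/3) = 70.92 mm.
Area ratio A_h/A_s = d_o²(1−k²)/d_s² = (1−k²)/(1−k⁴)^(2/3) = 0.7403.
Mass saving = 1 − 0.7403 = 26.0 %.

26.0 %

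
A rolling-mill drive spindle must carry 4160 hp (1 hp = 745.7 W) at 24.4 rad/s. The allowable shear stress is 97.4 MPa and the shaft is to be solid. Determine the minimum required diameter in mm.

ω = 24.4 rad/s, so T = P/ω = 4160×745.7 / 24.40 = 127100 N·m.
For a solid shaft τ_max = 16T/(πd³), so d = (16T/(π τ_allow))^(1/3) = (16·127100/(π·9.74×10^7))^(1/3) = 0.1880 m.

188 mm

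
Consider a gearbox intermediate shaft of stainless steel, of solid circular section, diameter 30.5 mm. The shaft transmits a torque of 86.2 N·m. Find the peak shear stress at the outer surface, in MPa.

J = πd⁴/32 = π(0.0305)⁴/32 = 8.496×10^-8 m⁴.
τ_max = T·r/J = 86.20 × 0.0152 / 8.496×10^-8 = 1.547×10^7 Pa.

15.5 MPa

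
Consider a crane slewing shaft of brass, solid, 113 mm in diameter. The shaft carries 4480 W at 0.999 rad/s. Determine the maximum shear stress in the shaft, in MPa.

15.8 MPa

ω = 0.999 rad/s, so T = P/ω = 4480 / 0.9990 = 4484 N·m.
J = πd⁴/32 = π(0.113)⁴/32 = 1.601×10^-5 m⁴.
τ_max = T·r/J = 4484 × 0.0565 / 1.601×10^-5 = 1.583×10^7 Pa.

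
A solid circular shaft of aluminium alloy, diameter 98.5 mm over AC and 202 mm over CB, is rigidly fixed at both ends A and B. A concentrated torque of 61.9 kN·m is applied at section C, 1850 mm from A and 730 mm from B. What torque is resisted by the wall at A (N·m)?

Compatibility: T_A·a/J_AC = T_B·b/J_CB with T_A + T_B = T₀.
J_AC = 9.24×10^-6 m⁴, J_CB = 1.63×10^-4 m⁴, so T_A = T₀·(J_AC/a)/((J_AC/a)+(J_CB/b)) = 1351 N·m, T_B = 60550 N·m.

1350 N·m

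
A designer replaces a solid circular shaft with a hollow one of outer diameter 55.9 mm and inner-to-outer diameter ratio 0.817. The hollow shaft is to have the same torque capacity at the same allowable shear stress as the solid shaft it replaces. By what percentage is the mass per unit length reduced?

Equal τ_max and T ⇒ the solid shaft needs d_s³ = d_o³(1−k⁴), so d_s = 55.9·(1−0.817⁴)^(1/3) = 45.92 mm.
Area ratio A_h/A_s = d_o²(1−k²)/d_s² = (1−k²)/(1−k⁴)^(2/3) = 0.4927.
Mass saving = 1 − 0.4927 = 50.7 %.

50.7 %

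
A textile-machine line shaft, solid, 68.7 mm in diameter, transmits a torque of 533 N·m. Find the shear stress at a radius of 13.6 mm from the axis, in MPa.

J = πd⁴/32 = π(0.0687)⁴/32 = 2.187×10^-6 m⁴.
Shear stress varies linearly with radius: τ = T·r/J = 533.0 × 0.0136 / 2.187×10^-6 = 3.315×10^6 Pa.

3.31 MPa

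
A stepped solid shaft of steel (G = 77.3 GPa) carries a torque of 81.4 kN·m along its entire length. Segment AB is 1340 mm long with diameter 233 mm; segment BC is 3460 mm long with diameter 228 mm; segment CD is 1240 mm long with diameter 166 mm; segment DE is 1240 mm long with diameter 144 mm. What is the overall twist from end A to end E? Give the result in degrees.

3.84°

J_AB = π(0.233)⁴/32 = 2.89×10^-4 m⁴; J_BC = π(0.228)⁴/32 = 2.65×10^-4 m⁴; J_CD = π(0.166)⁴/32 = 7.45×10^-5 m⁴; J_DE = π(0.144)⁴/32 = 4.22×10^-5 m⁴.
θ = (T/G)·Σ L_i/J_i = (81400/77.3×10⁹)·(1.34/2.89×10^-4 + 3.46/2.65×10^-4 + 1.24/7.45×10^-5 + 1.24/4.22×10^-5) = 0.06706 rad.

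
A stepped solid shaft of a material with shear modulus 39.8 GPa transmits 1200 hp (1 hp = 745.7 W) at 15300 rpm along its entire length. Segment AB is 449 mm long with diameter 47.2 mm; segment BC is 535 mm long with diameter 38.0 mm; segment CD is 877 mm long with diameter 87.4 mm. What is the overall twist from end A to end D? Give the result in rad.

ω = 2π·15300/60 = 1602 rad/s, so T = P/ω = 1200×745.7 / 1602 = 558.5 N·m.
J_AB = π(0.0472)⁴/32 = 4.87×10^-7 m⁴; J_BC = π(0.0380)⁴/32 = 2.05×10^-7 m⁴; J_CD = π(0.0874)⁴/32 = 5.73×10^-6 m⁴.
θ = (T/G)·Σ L_i/J_i = (558.5/39.8×10⁹)·(0.449/4.87×10^-7 + 0.535/2.05×10^-7 + 0.877/5.73×10^-6) = 0.05175 rad.

0.0518 rad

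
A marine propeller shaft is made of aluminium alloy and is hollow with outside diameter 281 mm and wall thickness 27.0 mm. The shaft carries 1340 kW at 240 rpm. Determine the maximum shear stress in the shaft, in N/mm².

ω = 2π·240/60 = 25.13 rad/s, so T = P/ω = 1340×10³ / 25.13 = 53320 N·m.
J = π(d_o⁴ − d_i⁴)/32 = π(0.281⁴ − 0.227⁴)/32 = 3.514×10^-4 m⁴.
τ_max = T·r/J = 53320 × 0.141 / 3.514×10^-4 = 2.132×10^7 Pa.

21.3 N/mm²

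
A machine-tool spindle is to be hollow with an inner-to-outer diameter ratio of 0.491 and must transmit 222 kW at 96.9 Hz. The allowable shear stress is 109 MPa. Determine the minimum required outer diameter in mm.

26.3 mm

ω = 2π·96.9 = 608.8 rad/s, so T = P/ω = 222×10³ / 608.8 = 364.6 N·m.
For a hollow shaft with d_i/d_o = 0.491: τ_max = 16T/(π d_o³ (1−k⁴)), so d_o = [16T/(π τ_allow (1−k⁴))]^(1/3) = [16·364.6/(π·1.09×10^8·0.9419)]^(1/3) = 0.02625 m.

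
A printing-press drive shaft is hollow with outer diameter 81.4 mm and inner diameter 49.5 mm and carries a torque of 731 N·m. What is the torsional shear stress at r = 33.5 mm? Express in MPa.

J = π(d_o⁴ − d_i⁴)/32 = π(0.0814⁴ − 0.0495⁴)/32 = 3.721×10^-6 m⁴.
Shear stress varies linearly with radius: τ = T·r/J = 731.0 × 0.0335 / 3.721×10^-6 = 6.582×10^6 Pa.

6.58 MPa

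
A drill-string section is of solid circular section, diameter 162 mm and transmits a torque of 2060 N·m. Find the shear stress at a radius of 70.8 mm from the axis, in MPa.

J = πd⁴/32 = π(0.162)⁴/32 = 6.762×10^-5 m⁴.
Shear stress varies linearly with radius: τ = T·r/J = 2060 × 0.0708 / 6.762×10^-5 = 2.157×10^6 Pa.

2.16 MPa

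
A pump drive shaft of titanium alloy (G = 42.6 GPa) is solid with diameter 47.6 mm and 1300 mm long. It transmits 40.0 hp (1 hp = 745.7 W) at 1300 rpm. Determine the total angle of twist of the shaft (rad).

ω = 2π·1300/60 = 136.1 rad/s, so T = P/ω = 40.0×745.7 / 136.1 = 219.1 N·m.
J = πd⁴/32 = π(0.0476)⁴/32 = 5.040×10^-7 m⁴.
θ = T·L/(G·J) = 219.1 × 1.30 / (42.6×10⁹ × 5.040×10^-7) = 0.01327 rad.

0.0133 rad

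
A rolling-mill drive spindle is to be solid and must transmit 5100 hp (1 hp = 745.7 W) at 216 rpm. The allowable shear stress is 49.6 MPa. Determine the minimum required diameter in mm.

258 mm

ω = 2π·216/60 = 22.62 rad/s, so T = P/ω = 5100×745.7 / 22.62 = 168100 N·m.
For a solid shaft τ_max = 16T/(πd³), so d = (16T/(π τ_allow))^(1/3) = (16·168100/(π·4.96×10^7))^(1/3) = 0.2585 m.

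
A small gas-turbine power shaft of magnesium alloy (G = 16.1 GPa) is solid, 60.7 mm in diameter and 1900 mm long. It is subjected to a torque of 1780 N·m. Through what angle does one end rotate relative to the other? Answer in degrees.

9.03°

J = πd⁴/32 = π(0.0607)⁴/32 = 1.333×10^-6 m⁴.
θ = T·L/(G·J) = 1780 × 1.90 / (16.1×10⁹ × 1.333×10^-6) = 0.1576 rad.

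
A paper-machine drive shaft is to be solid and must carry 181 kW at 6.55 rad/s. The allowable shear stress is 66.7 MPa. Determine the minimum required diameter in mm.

ω = 6.55 rad/s, so T = P/ω = 181×10³ / 6.550 = 27630 N·m.
For a solid shaft τ_max = 16T/(πd³), so d = (16T/(π τ_allow))^(1/3) = (16·27630/(π·6.67×10^7))^(1/3) = 0.1283 m.

128 mm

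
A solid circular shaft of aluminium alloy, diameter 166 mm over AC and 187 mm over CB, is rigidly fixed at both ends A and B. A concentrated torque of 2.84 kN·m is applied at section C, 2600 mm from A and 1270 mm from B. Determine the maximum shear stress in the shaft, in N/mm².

1.70 N/mm²

Compatibility: T_A·a/J_AC = T_B·b/J_CB with T_A + T_B = T₀.
J_AC = 7.45×10^-5 m⁴, J_CB = 1.20×10^-4 m⁴, so T_A = T₀·(J_AC/a)/((J_AC/a)+(J_CB/b)) = 660.9 N·m, T_B = 2179 N·m.
τ in each portion: τ_AC = 7.36×10^5 Pa, τ_CB = 1.70×10^6 Pa; maximum is in CB.
τ_max = T_CB·r/J = 2179·0.0935/1.20×10^-4 = 1.697×10^6 Pa.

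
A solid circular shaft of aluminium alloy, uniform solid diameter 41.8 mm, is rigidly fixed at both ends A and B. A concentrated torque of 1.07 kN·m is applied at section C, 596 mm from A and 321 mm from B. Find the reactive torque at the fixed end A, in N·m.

375 N·m

With uniform GJ and both ends fixed, compatibility θ_AC = θ_CB gives T_A·a = T_B·b, together with T_A + T_B = T₀.
T_A = T₀·b/(a+b) = 1070·321/917.0 = 374.6 N·m; T_B = 695.4 N·m.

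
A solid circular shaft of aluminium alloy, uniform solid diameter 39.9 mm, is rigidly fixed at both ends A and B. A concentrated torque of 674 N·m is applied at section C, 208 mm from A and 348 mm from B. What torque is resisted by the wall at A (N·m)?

422 N·m

With uniform GJ and both ends fixed, compatibility θ_AC = θ_CB gives T_A·a = T_B·b, together with T_A + T_B = T₀.
T_A = T₀·b/(a+b) = 674.0·348/556.0 = 421.9 N·m; T_B = 252.1 N·m.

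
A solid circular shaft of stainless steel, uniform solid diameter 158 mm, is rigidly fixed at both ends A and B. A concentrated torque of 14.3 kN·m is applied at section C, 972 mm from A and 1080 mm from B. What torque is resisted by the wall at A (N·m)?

7530 N·m

With uniform GJ and both ends fixed, compatibility θ_AC = θ_CB gives T_A·a = T_B·b, together with T_A + T_B = T₀.
T_A = T₀·b/(a+b) = 14300·1080/2052 = 7526 N·m; T_B = 6774 N·m.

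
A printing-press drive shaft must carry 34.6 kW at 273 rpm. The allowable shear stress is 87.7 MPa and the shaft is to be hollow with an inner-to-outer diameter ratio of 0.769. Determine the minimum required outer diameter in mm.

ω = 2π·273/60 = 28.59 rad/s, so T = P/ω = 34.6×10³ / 28.59 = 1210 N·m.
For a hollow shaft with d_i/d_o = 0.769: τ_max = 16T/(π d_o³ (1−k⁴)), so d_o = [16T/(π τ_allow (1−k⁴))]^(1/3) = [16·1210/(π·8.77×10^7·0.6503)]^(1/3) = 0.04763 m.

47.6 mm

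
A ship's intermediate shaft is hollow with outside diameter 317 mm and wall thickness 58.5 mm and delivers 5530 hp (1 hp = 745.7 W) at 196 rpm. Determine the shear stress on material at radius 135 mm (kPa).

ω = 2π·196/60 = 20.53 rad/s, so T = P/ω = 5530×745.7 / 20.53 = 200900 N·m.
J = π(d_o⁴ − d_i⁴)/32 = π(0.317⁴ − 0.200⁴)/32 = 8.343×10^-4 m⁴.
Shear stress varies linearly with radius: τ = T·r/J = 200900 × 0.135 / 8.343×10^-4 = 3.251×10^7 Pa.

32500 kPa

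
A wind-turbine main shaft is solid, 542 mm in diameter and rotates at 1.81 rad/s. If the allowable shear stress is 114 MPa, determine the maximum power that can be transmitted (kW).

J = πd⁴/32 = π(0.542)⁴/32 = 8.472×10^-3 m⁴.
T_max = τ_allow·J/r = 1.14×10^8 × 8.472×10^-3 / 0.271 = 3.564e6 N·m.
ω = 1.81 rad/s, so P_max = T_max·ω = 6.451×10^6 W.

6450 kW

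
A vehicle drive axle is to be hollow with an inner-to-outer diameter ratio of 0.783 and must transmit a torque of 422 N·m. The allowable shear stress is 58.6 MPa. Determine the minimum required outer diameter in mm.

38.9 mm

For a hollow shaft with d_i/d_o = 0.783: τ_max = 16T/(π d_o³ (1−k⁴)), so d_o = [16T/(π τ_allow (1−k⁴))]^(1/3) = [16·422.0/(π·5.86×10^7·0.6241)]^(1/3) = 0.03888 m.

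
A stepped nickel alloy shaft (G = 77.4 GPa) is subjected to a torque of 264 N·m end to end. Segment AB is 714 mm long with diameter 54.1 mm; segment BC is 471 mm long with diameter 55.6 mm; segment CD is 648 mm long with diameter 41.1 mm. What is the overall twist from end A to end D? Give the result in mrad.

12.5 mrad

J_AB = π(0.0541)⁴/32 = 8.41×10^-7 m⁴; J_BC = π(0.0556)⁴/32 = 9.38×10^-7 m⁴; J_CD = π(0.0411)⁴/32 = 2.80×10^-7 m⁴.
θ = (T/G)·Σ L_i/J_i = (264.0/77.4×10⁹)·(0.714/8.41×10^-7 + 0.471/9.38×10^-7 + 0.648/2.80×10^-7) = 0.01250 rad.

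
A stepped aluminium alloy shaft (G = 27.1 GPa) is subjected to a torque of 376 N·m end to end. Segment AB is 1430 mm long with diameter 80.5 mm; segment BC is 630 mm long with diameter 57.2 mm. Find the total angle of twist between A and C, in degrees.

0.752°

J_AB = π(0.0805)⁴/32 = 4.12×10^-6 m⁴; J_BC = π(0.0572)⁴/32 = 1.05×10^-6 m⁴.
θ = (T/G)·Σ L_i/J_i = (376.0/27.1×10⁹)·(1.43/4.12×10^-6 + 0.630/1.05×10^-6) = 0.01313 rad.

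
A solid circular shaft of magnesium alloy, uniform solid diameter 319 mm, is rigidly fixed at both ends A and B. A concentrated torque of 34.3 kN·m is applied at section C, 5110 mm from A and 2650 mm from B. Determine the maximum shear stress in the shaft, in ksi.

With uniform GJ and both ends fixed, compatibility θ_AC = θ_CB gives T_A·a = T_B·b, together with T_A + T_B = T₀.
T_A = T₀·b/(a+b) = 34300·2650/7760 = 11710 N·m; T_B = 22590 N·m.
τ in each portion: τ_AC = 1.84×10^6 Pa, τ_CB = 3.54×10^6 Pa; maximum is in CB.
τ_max = T_CB·r/J = 22590·0.160/1.02×10^-3 = 3.544×10^6 Pa.

0.514 ksi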